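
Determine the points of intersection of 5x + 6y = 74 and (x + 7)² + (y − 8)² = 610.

Substitute y = (74 − 5x)/6:
61x² + 244x − 19520 = 0  ⟹  x² + 4x − 320 = 0
x = 16 or x = −20, giving (16, −1) and (−20, 29).

(−20, 29) and (16, −1)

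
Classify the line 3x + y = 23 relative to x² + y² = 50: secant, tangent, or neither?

neither

Centre (0, 0), r² = 50. Distance² from centre to line = (−23)²/10 = 529/10.
Since d² > r², the line lies outside the circle.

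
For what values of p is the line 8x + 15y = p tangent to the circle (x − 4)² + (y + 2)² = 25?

For a tangent, require d(centre, line) = r = 5.
|8·4 + 15·(−2) − p| / √289 = 5
|p − (2)| = 5·17, so p = 87 or p = −83.

p = −83 or p = 87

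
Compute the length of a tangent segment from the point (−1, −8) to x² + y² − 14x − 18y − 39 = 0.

The centre is (7, 9) and r = 13. The square of the distance from P to the centre is 64 + 289 = 353.
Power of the point: PT² = |PO|² − r² = 184, so PT = 2√46.

2√46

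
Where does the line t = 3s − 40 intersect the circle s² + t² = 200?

(10, −10) and (14, 2)

Express t = 3s − 40 and substitute into the circle:
10s² − 240s + 1400 = 0  ⟹  s² − 24s + 140 = 0
s = 14 or s = 10, giving (14, 2) and (10, −10).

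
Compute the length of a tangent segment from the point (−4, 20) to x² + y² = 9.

√407

Centre (0, 0), r² = 9. |PO|² = (−4)² + (20)² = 416.
The tangent meets the radius at right angles, so tangent² = |PO|² − r² = 416 − 9 = 407.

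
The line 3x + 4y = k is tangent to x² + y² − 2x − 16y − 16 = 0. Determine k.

k = −10 or k = 80

The line touches the circle iff its distance from (1, 8) is 9:
|3·1 + 4·8 − k| / √25 = 9
|k − (35)| = 9·5, so k = 80 or k = −10.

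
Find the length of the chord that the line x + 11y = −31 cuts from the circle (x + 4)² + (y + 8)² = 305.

From the line, y = (−31 − x)/11. Substituting:
122x² + 854x − 31720 = 0  ⟹  x² + 7x − 260 = 0
x = 13 or x = −20, giving (13, −4) and (−20, −1).
Chord length = distance between (13, −4) and (−20, −1) = √1098 = 3√122.

3√122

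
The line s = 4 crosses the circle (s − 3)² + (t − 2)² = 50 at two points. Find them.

The line gives s = 4. Substituting into the circle:
t² − 4t − 45 = 0
t = 9 or t = −5, giving (4, 9) and (4, −5).

(4, −5) and (4, 9)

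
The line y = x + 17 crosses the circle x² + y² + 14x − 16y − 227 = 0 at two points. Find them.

Substitute y = x + 17:
2x² + 32x − 210 = 0  ⟹  x² + 16x − 105 = 0
x = 5 or x = −21, giving (5, 22) and (−21, −4).

(−21, −4) and (5, 22)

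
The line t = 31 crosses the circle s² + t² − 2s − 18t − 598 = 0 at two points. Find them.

(−13, 31) and (15, 31)

Express t = 31 and substitute into the circle:
s² − 2s − 195 = 0
s = 15 or s = −13, giving (15, 31) and (−13, 31).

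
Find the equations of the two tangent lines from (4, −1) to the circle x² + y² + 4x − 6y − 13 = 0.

A line y − (−1) = m(x − (4)) is tangent when its distance from (−2, 3) is √26:
(−6m − (4))² = 26(m² + 1)
5m² + 24m − 5 = 0, so m = −5 or m = 1/5.
Through (4, −1) these give 5x + y = 19 and x − 5y = 9.

5x + y = 19 and x − 5y = 9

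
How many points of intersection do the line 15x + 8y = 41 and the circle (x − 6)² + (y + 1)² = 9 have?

2

d² = (15·6 + 8·(−1) − (41))²/289 = 1681/289; r² = 9.
Since d² < r², the line cuts the circle twice.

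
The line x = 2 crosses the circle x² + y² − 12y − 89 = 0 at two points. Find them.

The line gives x = 2. Substituting into the circle:
y² − 12y − 85 = 0
y = 17 or y = −5, giving (2, 17) and (2, −5).

(2, −5) and (2, 17)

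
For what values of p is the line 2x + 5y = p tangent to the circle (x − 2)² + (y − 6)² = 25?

Tangency holds when the distance from the centre (2, 6) to the line equals the radius 5:
|2·2 + 5·6 − p| / √29 = 5
|p − (34)| = 5√29.

p = 34 ± 5√29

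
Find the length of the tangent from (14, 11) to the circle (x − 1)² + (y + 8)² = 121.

The centre is (1, −8) and r = 11. The square of the distance from P to the centre is 169 + 361 = 530.
By the tangent–radius right angle, tangent length = √(|PO|² − r²) = √409.

√409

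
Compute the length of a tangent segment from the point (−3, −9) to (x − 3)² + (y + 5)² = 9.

With centre O = (3, −5), |OP|² = 52 and r² = 9.
Power of the point: PT² = |PO|² − r² = 43, so PT = √43.

√43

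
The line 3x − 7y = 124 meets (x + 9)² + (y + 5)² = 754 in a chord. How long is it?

Centre (−9, −5), r² = 754. Perpendicular distance d from centre to line = |−116| / √58 = 116/√58.
Chord = 2√(r² − d²) = 2·√(522) = 6√58.

6√58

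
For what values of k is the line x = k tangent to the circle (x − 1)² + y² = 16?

k = −3 or k = 5

The line touches the circle iff its distance from (1, 0) is 4:
|1·1 + 0·0 − k| / √1 = 4
|k − (1)| = 4, so k = 5 or k = −3.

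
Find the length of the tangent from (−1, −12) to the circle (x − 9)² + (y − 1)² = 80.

3√21

The centre is (9, 1) and r = 4√5. The square of the distance from P to the centre is 100 + 169 = 269.
By the tangent–radius right angle, tangent length = √(|PO|² − r²) = √189 = 3√21.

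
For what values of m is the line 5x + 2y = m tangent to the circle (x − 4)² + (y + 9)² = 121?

m = 2 ± 11√29

The line touches the circle iff its distance from (4, −9) is 11:
|5·4 + 2·(−9) − m| / √29 = 11
|m − (2)| = 11√29.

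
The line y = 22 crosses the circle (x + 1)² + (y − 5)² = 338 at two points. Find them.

Substitute y = 22:
x² + 2x − 48 = 0
x = 6 or x = −8, giving (6, 22) and (−8, 22).

(−8, 22) and (6, 22)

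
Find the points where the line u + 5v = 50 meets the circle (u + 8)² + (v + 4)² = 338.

Substitute v = (50 − u)/5:
26u² + 260u − 1950 = 0  ⟹  u² + 10u − 75 = 0
u = 5 or u = −15, giving (5, 9) and (−15, 13).

(−15, 13) and (5, 9)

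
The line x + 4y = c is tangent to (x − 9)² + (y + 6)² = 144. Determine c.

The line touches the circle iff its distance from (9, −6) is 12:
|1·9 + 4·(−6) − c| / √17 = 12
|c − (−15)| = 12√17.

c = −15 ± 12√17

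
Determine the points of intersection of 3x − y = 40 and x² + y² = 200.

(10, −10) and (14, 2)

Express y = 3x − 40 and substitute into the circle:
10x² − 240x + 1400 = 0  ⟹  x² − 24x + 140 = 0
x = 14 or x = 10, giving (14, 2) and (10, −10).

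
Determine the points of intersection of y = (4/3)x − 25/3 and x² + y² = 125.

(−2, −11) and (10, 5)

Express y = (−25 + 4x)/3 and substitute into the circle:
25x² − 200x − 500 = 0  ⟹  x² − 8x − 20 = 0
x = 10 or x = −2, giving (10, 5) and (−2, −11).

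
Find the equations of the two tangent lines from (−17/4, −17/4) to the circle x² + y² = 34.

3x + 5y = −34 and 5x + 3y = −34

Let a tangent through (−17/4, −17/4) have slope m. Its distance from (0, 0) must equal √34:
[m·(17/4) − (17/4)]² = 34(m² + 1)
15m² + 34m + 15 = 0, so m = −3/5 or m = −5/3.
Through (−17/4, −17/4) these give 3x + 5y = −34 and 5x + 3y = −34.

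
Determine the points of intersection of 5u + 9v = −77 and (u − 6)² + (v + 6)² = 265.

Substitute v = (−77 − 5u)/9:
106u² − 742u − 18020 = 0  ⟹  u² − 7u − 170 = 0
u = 17 or u = −10, giving (17, −18) and (−10, −3).

(−10, −3) and (17, −18)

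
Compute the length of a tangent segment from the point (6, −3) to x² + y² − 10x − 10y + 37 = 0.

2√13

Centre (5, 5), r² = 13. |PO|² = (1)² + (−8)² = 65.
By the tangent–radius right angle, tangent length = √(|PO|² − r²) = √52 = 2√13.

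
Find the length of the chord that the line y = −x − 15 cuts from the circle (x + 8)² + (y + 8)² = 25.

Centre (−8, −8), r² = 25. Perpendicular distance d from centre to line = |−1| / √2 = 1/√2.
Half the chord is √(r² − d²) = √(49/2), so the full chord is 7√2.

7√2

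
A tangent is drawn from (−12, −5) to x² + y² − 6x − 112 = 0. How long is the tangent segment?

Centre (3, 0), r² = 121. |PO|² = (−15)² + (−5)² = 250.
Power of the point: PT² = |PO|² − r² = 129, so PT = √129.

√129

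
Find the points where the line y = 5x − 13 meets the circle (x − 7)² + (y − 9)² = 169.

(2, −3) and (7, 22)

From the line, y = 5x − 13. Substituting:
26x² − 234x + 364 = 0  ⟹  x² − 9x + 14 = 0
x = 7 or x = 2, giving (7, 22) and (2, −3).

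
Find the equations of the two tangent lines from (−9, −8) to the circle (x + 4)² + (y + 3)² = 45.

Let a tangent through (−9, −8) have slope m. Its distance from (−4, −3) must equal 3√5:
[m·(5) − (5)]² = 45(m² + 1)
2m² + 5m + 2 = 0, so m = −1/2 or m = −2.
Through (−9, −8) these give x + 2y = −25 and 2x + y = −26.

x + 2y = −25 and 2x + y = −26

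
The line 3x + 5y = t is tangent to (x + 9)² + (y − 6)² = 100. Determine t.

The line touches the circle iff its distance from (−9, 6) is 10:
|3·(−9) + 5·6 − t| / √34 = 10
|t − (3)| = 10√34.

t = 3 ± 10√34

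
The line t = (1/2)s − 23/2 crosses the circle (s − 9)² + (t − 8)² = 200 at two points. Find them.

Substitute t = (−23 + s)/2:
5s² − 150s + 1045 = 0  ⟹  s² − 30s + 209 = 0
s = 19 or s = 11, giving (19, −2) and (11, −6).

(11, −6) and (19, −2)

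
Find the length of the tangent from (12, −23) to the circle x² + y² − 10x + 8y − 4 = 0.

√365

With centre O = (5, −4), |OP|² = 410 and r² = 45.
By the tangent–radius right angle, tangent length = √(|PO|² − r²) = √365.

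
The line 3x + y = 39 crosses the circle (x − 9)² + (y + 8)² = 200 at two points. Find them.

Express y = −3x + 39 and substitute into the circle:
10x² − 300x + 2090 = 0  ⟹  x² − 30x + 209 = 0
x = 19 or x = 11, giving (19, −18) and (11, 6).

(11, 6) and (19, −18)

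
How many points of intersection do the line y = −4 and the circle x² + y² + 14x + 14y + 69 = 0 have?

2

Centre (−7, −7), r² = 29. Distance² from centre to line = (−3)² = 9.
Since d² < r², the line cuts the circle twice.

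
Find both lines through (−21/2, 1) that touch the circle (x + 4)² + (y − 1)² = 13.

2x + 3y = −18 and 2x − 3y = −24

Let a tangent through (−21/2, 1) have slope m. Its distance from (−4, 1) must equal √13:
(13/2m − (0))² = 13(m² + 1)
9m² − 4 = 0, so m = −2/3 or m = 2/3.
Through (−21/2, 1) these give 2x + 3y = −18 and 2x − 3y = −24.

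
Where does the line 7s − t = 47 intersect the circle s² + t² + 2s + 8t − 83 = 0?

(5, −12) and (7, 2)

From the line, t = 7s − 47. Substituting:
50s² − 600s + 1750 = 0  ⟹  s² − 12s + 35 = 0
s = 7 or s = 5, giving (7, 2) and (5, −12).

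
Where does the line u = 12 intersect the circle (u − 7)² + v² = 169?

(12, −12) and (12, 12)

The line gives u = 12. Substituting into the circle:
v² − 144 = 0
v = 12 or v = −12, giving (12, 12) and (12, −12).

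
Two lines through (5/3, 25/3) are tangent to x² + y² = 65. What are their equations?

x − 8y = −65 and 4x + 7y = 65

Let a tangent through (5/3, 25/3) have slope m. Its distance from (0, 0) must equal √65:
[m·(−5/3) − (−25/3)]² = 65(m² + 1)
56m² + 25m − 4 = 0, so m = 1/8 or m = −4/7.
Through (5/3, 25/3) these give x − 8y = −65 and 4x + 7y = 65.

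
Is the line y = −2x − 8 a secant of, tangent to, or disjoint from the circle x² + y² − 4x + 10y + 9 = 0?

secant

Substituting the line into the circle gives 5x² + 8x − 7 = 0.
Δ = 64 − (−140) = 204.
Two real roots: the line is a secant.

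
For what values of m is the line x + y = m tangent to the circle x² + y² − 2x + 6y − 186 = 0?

The line touches the circle iff its distance from (1, −3) is 14:
|1·1 + 1·(−3) − m| / √2 = 14
|m − (−2)| = 14√2.

m = −2 ± 14√2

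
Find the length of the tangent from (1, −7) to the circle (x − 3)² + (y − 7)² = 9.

Centre (3, 7), r² = 9. |PO|² = (−2)² + (−14)² = 200.
Power of the point: PT² = |PO|² − r² = 191, so PT = √191.

√191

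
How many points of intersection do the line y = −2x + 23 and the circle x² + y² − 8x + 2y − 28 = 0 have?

Centre (4, −1), r² = 45. Distance² from centre to line = (−16)²/5 = 256/5.
Since d² > r², the line lies outside the circle.

0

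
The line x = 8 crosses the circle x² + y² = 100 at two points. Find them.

(8, −6) and (8, 6)

The line gives x = 8. Substituting into the circle:
y² − 36 = 0
y = 6 or y = −6, giving (8, 6) and (8, −6).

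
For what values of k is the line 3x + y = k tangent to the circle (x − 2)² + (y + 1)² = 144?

The line touches the circle iff its distance from (2, −1) is 12:
|3·2 + 1·(−1) − k| / √10 = 12
|k − (5)| = 12√10.

k = 5 ± 12√10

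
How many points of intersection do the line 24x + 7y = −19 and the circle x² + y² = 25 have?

Centre (0, 0), r² = 25. Distance² from centre to line = (19)²/625 = 361/625.
Since d² < r², the line cuts the circle twice.

2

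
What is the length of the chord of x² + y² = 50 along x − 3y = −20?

2√10

Centre (0, 0), r² = 50. Perpendicular distance d from centre to line = |20| / √10 = 20/√10.
Chord = 2√(r² − d²) = 2·√(10) = 2√10.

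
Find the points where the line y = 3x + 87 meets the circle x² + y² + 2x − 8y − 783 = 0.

Express y = 3x + 87 and substitute into the circle:
10x² + 500x + 6090 = 0  ⟹  x² + 50x + 609 = 0
x = −21 or x = −29, giving (−21, 24) and (−29, 0).

(−29, 0) and (−21, 24)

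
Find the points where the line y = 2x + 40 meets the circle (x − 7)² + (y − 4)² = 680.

Express y = 2x + 40 and substitute into the circle:
5x² + 130x + 665 = 0  ⟹  x² + 26x + 133 = 0
x = −7 or x = −19, giving (−7, 26) and (−19, 2).

(−19, 2) and (−7, 26)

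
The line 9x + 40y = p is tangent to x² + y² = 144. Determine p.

p = −492 or p = 492

For a tangent, require d(centre, line) = r = 12.
|9·0 + 40·0 − p| / √1681 = 12
|p| = 12·41, so p = 492 or p = −492.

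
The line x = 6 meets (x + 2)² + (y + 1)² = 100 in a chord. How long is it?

The line gives x = 6. Substituting into the circle:
y² + 2y − 35 = 0
y = 5 or y = −7, giving (6, 5) and (6, −7).
|(6, 5) − (6, −7)| = √((0)² + (12)²) = 12.

12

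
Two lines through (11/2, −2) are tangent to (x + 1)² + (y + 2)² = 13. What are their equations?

2x + 3y = 5 and 2x − 3y = 17

Let a tangent through (11/2, −2) have slope m. Its distance from (−1, −2) must equal √13:
[m·(−13/2) − (0)]² = 13(m² + 1)
9m² − 4 = 0, so m = −2/3 or m = 2/3.
Through (11/2, −2) these give 2x + 3y = 5 and 2x − 3y = 17.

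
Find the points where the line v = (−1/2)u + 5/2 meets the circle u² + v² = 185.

(−11, 8) and (13, −4)

From the line, v = (5 − u)/2. Substituting:
5u² − 10u − 715 = 0  ⟹  u² − 2u − 143 = 0
u = 13 or u = −11, giving (13, −4) and (−11, 8).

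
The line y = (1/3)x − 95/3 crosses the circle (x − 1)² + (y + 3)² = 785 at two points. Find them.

Express y = (−95 + x)/3 and substitute into the circle:
10x² − 190x + 340 = 0  ⟹  x² − 19x + 34 = 0
x = 17 or x = 2, giving (17, −26) and (2, −31).

(2, −31) and (17, −26)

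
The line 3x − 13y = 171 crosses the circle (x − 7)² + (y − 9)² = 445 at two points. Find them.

(5, −12) and (18, −9)

Express y = (−171 + 3x)/13 and substitute into the circle:
178x² − 4094x + 16020 = 0  ⟹  x² − 23x + 90 = 0
x = 18 or x = 5, giving (18, −9) and (5, −12).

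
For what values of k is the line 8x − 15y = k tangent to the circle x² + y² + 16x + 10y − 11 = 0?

The line touches the circle iff its distance from (−8, −5) is 10:
|8·(−8) − 15·(−5) − k| / √289 = 10
|k − (11)| = 10·17, so k = 181 or k = −159.

k = −159 or k = 181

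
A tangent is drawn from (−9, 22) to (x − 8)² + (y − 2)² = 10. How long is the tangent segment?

√679

The centre is (8, 2) and r = √10. The square of the distance from P to the centre is 289 + 400 = 689.
Power of the point: PT² = |PO|² − r² = 679, so PT = √679.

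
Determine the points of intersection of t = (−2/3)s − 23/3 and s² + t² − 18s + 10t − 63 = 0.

From the line, t = (−23 − 2s)/3. Substituting:
13s² − 130s − 728 = 0  ⟹  s² − 10s − 56 = 0
s = 14 or s = −4, giving (14, −17) and (−4, −5).

(−4, −5) and (14, −17)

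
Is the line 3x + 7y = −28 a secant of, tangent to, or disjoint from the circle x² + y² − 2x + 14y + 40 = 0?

secant

Substituting the line into the circle gives 58x² − 224x = 0.
Discriminant = (−224)² − 4·58·(0) = 50176 > 0.
Two real roots: the line is a secant.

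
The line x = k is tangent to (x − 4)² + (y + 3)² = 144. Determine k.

Tangency holds when the distance from the centre (4, −3) to the line equals the radius 12:
|1·4 + 0·(−3) − k| / √1 = 12
|k − (4)| = 12, so k = 16 or k = −8.

k = −8 or k = 16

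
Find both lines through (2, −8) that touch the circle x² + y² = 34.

3x + 5y = −34 and 5x − 3y = 34

A line y − (−8) = m(x − (2)) is tangent when its distance from (0, 0) is √34:
(−2m − (8))² = 34(m² + 1)
15m² − 16m − 15 = 0, so m = −3/5 or m = 5/3.
Through (2, −8) these give 3x + 5y = −34 and 5x − 3y = 34.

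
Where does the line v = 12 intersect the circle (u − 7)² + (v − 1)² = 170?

(0, 12) and (14, 12)

From the line, v = 12. Substituting:
u² − 14u = 0
u = 14 or u = 0, giving (14, 12) and (0, 12).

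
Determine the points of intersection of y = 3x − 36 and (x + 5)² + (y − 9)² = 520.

(9, −9) and (17, 15)

From the line, y = 3x − 36. Substituting:
10x² − 260x + 1530 = 0  ⟹  x² − 26x + 153 = 0
x = 17 or x = 9, giving (17, 15) and (9, −9).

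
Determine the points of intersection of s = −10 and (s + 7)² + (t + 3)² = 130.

The line gives s = −10. Substituting into the circle:
t² + 6t − 112 = 0
t = 8 or t = −14, giving (−10, 8) and (−10, −14).

(−10, −14) and (−10, 8)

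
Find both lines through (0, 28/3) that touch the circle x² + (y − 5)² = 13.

Write the tangent as mx − y + (28/3 − m·(0)) = 0 and set its distance from the centre to √13:
[m·(0) − (−13/3)]² = 13(m² + 1)
9m² − 4 = 0, so m = 2/3 or m = −2/3.
Through (0, 28/3) these give 2x − 3y = −28 and 2x + 3y = 28.

2x − 3y = −28 and 2x + 3y = 28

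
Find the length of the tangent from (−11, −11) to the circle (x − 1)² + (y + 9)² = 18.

√130

Centre (1, −9), r² = 18. |PO|² = (−12)² + (−2)² = 148.
Power of the point: PT² = |PO|² − r² = 130, so PT = √130.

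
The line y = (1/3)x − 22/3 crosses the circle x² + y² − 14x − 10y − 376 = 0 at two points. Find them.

Express y = (−22 + x)/3 and substitute into the circle:
10x² − 200x − 2240 = 0  ⟹  x² − 20x − 224 = 0
x = 28 or x = −8, giving (28, 2) and (−8, −10).

(−8, −10) and (28, 2)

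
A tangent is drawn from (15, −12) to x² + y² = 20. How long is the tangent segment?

The centre is (0, 0) and r = 2√5. The square of the distance from P to the centre is 225 + 144 = 369.
By the tangent–radius right angle, tangent length = √(|PO|² − r²) = √349.

√349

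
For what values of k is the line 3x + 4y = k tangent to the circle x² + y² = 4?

Tangency holds when the distance from the centre (0, 0) to the line equals the radius 2:
|3·0 + 4·0 − k| / √25 = 2
|k| = 2·5, so k = 10 or k = −10.

k = −10 or k = 10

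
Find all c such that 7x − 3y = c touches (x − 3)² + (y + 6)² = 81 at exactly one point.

The line touches the circle iff its distance from (3, −6) is 9:
|7·3 − 3·(−6) − c| / √58 = 9
|c − (39)| = 9√58.

c = 39 ± 9√58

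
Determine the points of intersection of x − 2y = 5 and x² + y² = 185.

(−11, −8) and (13, 4)

Express y = (−5 + x)/2 and substitute into the circle:
5x² − 10x − 715 = 0  ⟹  x² − 2x − 143 = 0
x = 13 or x = −11, giving (13, 4) and (−11, −8).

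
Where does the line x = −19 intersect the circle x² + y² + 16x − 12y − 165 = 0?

The line gives x = −19. Substituting into the circle:
y² − 12y − 108 = 0
y = 18 or y = −6, giving (−19, 18) and (−19, −6).

(−19, −6) and (−19, 18)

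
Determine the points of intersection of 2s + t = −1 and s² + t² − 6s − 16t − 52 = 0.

(−7, 13) and (1, −3)

Express t = −2s − 1 and substitute into the circle:
5s² + 30s − 35 = 0  ⟹  s² + 6s − 7 = 0
s = 1 or s = −7, giving (1, −3) and (−7, 13).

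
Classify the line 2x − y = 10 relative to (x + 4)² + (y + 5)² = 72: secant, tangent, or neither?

secant

Centre (−4, −5), r² = 72. Distance² from centre to line = (−13)²/5 = 169/5.
Since d² < r², the line cuts the circle twice.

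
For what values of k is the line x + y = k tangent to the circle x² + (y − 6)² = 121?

k = 6 ± 11√2

The line touches the circle iff its distance from (0, 6) is 11:
|1·0 + 1·6 − k| / √2 = 11
|k − (6)| = 11√2.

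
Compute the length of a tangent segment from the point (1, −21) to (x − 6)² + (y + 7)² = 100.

11

The centre is (6, −7) and r = 10. The square of the distance from P to the centre is 25 + 196 = 221.
The tangent meets the radius at right angles, so tangent² = |PO|² − r² = 221 − 100 = 121.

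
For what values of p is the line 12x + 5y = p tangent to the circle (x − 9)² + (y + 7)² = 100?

The line touches the circle iff its distance from (9, −7) is 10:
|12·9 + 5·(−7) − p| / √169 = 10
|p − (73)| = 10·13, so p = 203 or p = −57.

p = −57 or p = 203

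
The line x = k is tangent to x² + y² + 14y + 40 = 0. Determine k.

k = −3 or k = 3

Tangency holds when the distance from the centre (0, −7) to the line equals the radius 3:
|1·0 + 0·(−7) − k| / √1 = 3
|k| = 3, so k = 3 or k = −3.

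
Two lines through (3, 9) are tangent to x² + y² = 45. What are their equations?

x − 2y = −15 and 2x + y = 15

Write the tangent as mx − y + (9 − m·(3)) = 0 and set its distance from the centre to 3√5:
(−3m − (−9))² = 45(m² + 1)
2m² + 3m − 2 = 0, so m = 1/2 or m = −2.
With m = 1/2: x − 2y = −15. With m = −2: 2x + y = 15.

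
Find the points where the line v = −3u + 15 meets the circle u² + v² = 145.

(1, 12) and (8, −9)

Express v = −3u + 15 and substitute into the circle:
10u² − 90u + 80 = 0  ⟹  u² − 9u + 8 = 0
u = 8 or u = 1, giving (8, −9) and (1, 12).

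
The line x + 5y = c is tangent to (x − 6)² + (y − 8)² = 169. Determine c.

c = 46 ± 13√26

The line touches the circle iff its distance from (6, 8) is 13:
|1·6 + 5·8 − c| / √26 = 13
|c − (46)| = 13√26.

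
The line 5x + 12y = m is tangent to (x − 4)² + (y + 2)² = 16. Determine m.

For a tangent, require d(centre, line) = r = 4.
|5·4 + 12·(−2) − m| / √169 = 4
|m − (−4)| = 4·13, so m = 48 or m = −56.

m = −56 or m = 48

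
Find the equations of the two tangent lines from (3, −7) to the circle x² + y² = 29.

5x − 2y = 29 and 2x + 5y = −29

Write the tangent as mx − y + (−7 − m·(3)) = 0 and set its distance from the centre to √29:
[m·(−3) − (7)]² = 29(m² + 1)
10m² − 21m − 10 = 0, so m = 5/2 or m = −2/5.
With m = 5/2: 5x − 2y = 29. With m = −2/5: 2x + 5y = −29.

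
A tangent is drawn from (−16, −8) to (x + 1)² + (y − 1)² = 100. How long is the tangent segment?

√206

Centre (−1, 1), r² = 100. |PO|² = (−15)² + (−9)² = 306.
By the tangent–radius right angle, tangent length = √(|PO|² − r²) = √206.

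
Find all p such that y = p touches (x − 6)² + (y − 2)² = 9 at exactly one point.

p = −1 or p = 5

The line touches the circle iff its distance from (6, 2) is 3:
|0·6 + 1·2 − p| / √1 = 3
|p − (2)| = 3, so p = 5 or p = −1.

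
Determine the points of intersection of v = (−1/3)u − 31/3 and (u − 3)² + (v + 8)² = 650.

(−22, −3) and (26, −19)

Express v = (−31 − u)/3 and substitute into the circle:
10u² − 40u − 5720 = 0  ⟹  u² − 4u − 572 = 0
u = 26 or u = −22, giving (26, −19) and (−22, −3).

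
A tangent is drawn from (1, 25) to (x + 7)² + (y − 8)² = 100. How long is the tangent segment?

With centre O = (−7, 8), |OP|² = 353 and r² = 100.
By the tangent–radius right angle, tangent length = √(|PO|² − r²) = √253.

√253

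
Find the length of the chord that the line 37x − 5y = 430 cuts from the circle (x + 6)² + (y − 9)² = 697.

Centre (−6, 9), r² = 697. Perpendicular distance d from centre to line = |−697| / √1394 = 697/√1394.
Chord = 2√(r² − d²) = 2·√(697/2) = √1394.

√1394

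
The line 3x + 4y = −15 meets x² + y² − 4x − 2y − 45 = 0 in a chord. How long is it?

10

Express y = (−15 − 3x)/4 and substitute into the circle:
25x² + 50x − 375 = 0  ⟹  x² + 2x − 15 = 0
x = 3 or x = −5, giving (3, −6) and (−5, 0).
|(3, −6) − (−5, 0)| = √((8)² + (−6)²) = 10.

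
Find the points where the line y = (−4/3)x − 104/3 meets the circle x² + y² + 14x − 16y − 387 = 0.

(−29, 4) and (−17, −12)

From the line, y = (−104 − 4x)/3. Substituting:
25x² + 1150x + 12325 = 0  ⟹  x² + 46x + 493 = 0
x = −17 or x = −29, giving (−17, −12) and (−29, 4).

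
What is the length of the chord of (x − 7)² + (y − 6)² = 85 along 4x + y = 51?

4√17

Substitute y = −4x + 51:
17x² − 374x + 1989 = 0  ⟹  x² − 22x + 117 = 0
x = 13 or x = 9, giving (13, −1) and (9, 15).
|(13, −1) − (9, 15)| = √((4)² + (−16)²) = 4√17.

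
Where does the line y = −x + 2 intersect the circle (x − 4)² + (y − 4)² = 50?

Express y = −x + 2 and substitute into the circle:
2x² − 4x − 30 = 0  ⟹  x² − 2x − 15 = 0
x = 5 or x = −3, giving (5, −3) and (−3, 5).

(−3, 5) and (5, −3)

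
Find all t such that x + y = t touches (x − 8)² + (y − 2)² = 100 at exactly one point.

t = 10 ± 10√2

For a tangent, require d(centre, line) = r = 10.
|1·8 + 1·2 − t| / √2 = 10
|t − (10)| = 10√2.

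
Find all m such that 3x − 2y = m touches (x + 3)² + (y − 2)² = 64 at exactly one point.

The line touches the circle iff its distance from (−3, 2) is 8:
|3·(−3) − 2·2 − m| / √13 = 8
|m − (−13)| = 8√13.

m = −13 ± 8√13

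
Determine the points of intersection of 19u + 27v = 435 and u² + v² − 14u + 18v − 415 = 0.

(3, 14) and (30, −5)

Express v = (435 − 19u)/27 and substitute into the circle:
1090u² − 35970u + 98100 = 0  ⟹  u² − 33u + 90 = 0
u = 30 or u = 3, giving (30, −5) and (3, 14).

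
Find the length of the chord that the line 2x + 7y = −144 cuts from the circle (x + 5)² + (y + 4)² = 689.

6√53

Centre (−5, −4), r² = 689. Perpendicular distance d from centre to line = |106| / √53 = 106/√53.
Chord = 2√(r² − d²) = 2·√(477) = 6√53.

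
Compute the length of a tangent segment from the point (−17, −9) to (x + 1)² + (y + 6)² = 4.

Centre (−1, −6), r² = 4. |PO|² = (−16)² + (−3)² = 265.
The tangent meets the radius at right angles, so tangent² = |PO|² − r² = 265 − 4 = 261.

3√29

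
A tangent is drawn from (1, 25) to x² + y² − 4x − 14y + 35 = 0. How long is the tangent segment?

The centre is (2, 7) and r = 3√2. The square of the distance from P to the centre is 1 + 324 = 325.
By the tangent–radius right angle, tangent length = √(|PO|² − r²) = √307.

√307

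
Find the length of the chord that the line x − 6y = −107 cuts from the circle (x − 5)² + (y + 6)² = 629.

Substitute y = (107 + x)/6:
37x² − 74x − 1295 = 0  ⟹  x² − 2x − 35 = 0
x = 7 or x = −5, giving (7, 19) and (−5, 17).
|(7, 19) − (−5, 17)| = √((12)² + (2)²) = 2√37.

2√37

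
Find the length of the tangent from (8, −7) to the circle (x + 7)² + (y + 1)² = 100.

√161

Centre (−7, −1), r² = 100. |PO|² = (15)² + (−6)² = 261.
By the tangent–radius right angle, tangent length = √(|PO|² − r²) = √161.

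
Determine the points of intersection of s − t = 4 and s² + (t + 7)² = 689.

(−20, −24) and (17, 13)

Express t = s − 4 and substitute into the circle:
2s² + 6s − 680 = 0  ⟹  s² + 3s − 340 = 0
s = 17 or s = −20, giving (17, 13) and (−20, −24).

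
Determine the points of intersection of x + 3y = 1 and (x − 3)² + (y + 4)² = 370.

Substitute y = (1 − x)/3:
10x² − 80x − 3080 = 0  ⟹  x² − 8x − 308 = 0
x = 22 or x = −14, giving (22, −7) and (−14, 5).

(−14, 5) and (22, −7)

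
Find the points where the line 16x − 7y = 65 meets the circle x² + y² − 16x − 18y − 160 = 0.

(1, −7) and (15, 25)

Express y = (−65 + 16x)/7 and substitute into the circle:
305x² − 4880x + 4575 = 0  ⟹  x² − 16x + 15 = 0
x = 15 or x = 1, giving (15, 25) and (1, −7).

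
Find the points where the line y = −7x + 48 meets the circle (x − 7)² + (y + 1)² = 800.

Express y = −7x + 48 and substitute into the circle:
50x² − 700x + 1650 = 0  ⟹  x² − 14x + 33 = 0
x = 11 or x = 3, giving (11, −29) and (3, 27).

(3, 27) and (11, −29)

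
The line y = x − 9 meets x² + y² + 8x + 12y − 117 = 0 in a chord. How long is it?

Substitute y = x − 9:
2x² + 2x − 144 = 0  ⟹  x² + x − 72 = 0
x = 8 or x = −9, giving (8, −1) and (−9, −18).
Chord length = distance between (8, −1) and (−9, −18) = √578 = 17√2.

17√2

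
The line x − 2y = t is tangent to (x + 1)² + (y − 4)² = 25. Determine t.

The line touches the circle iff its distance from (−1, 4) is 5:
|1·(−1) − 2·4 − t| / √5 = 5
|t − (−9)| = 5√5.

t = −9 ± 5√5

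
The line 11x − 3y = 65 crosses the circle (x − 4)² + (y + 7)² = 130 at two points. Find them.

Express y = (−65 + 11x)/3 and substitute into the circle:
130x² − 1040x + 910 = 0  ⟹  x² − 8x + 7 = 0
x = 7 or x = 1, giving (7, 4) and (1, −18).

(1, −18) and (7, 4)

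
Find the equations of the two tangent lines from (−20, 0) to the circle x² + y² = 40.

Write the tangent as mx − y + (0 − m·(−20)) = 0 and set its distance from the centre to 2√10:
(20m − (0))² = 40(m² + 1)
9m² − 1 = 0, so m = 1/3 or m = −1/3.
Through (−20, 0) these give x − 3y = −20 and x + 3y = −20.

x − 3y = −20 and x + 3y = −20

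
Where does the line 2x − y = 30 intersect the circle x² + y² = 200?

(10, −10) and (14, −2)

Substitute y = 2x − 30:
5x² − 120x + 700 = 0  ⟹  x² − 24x + 140 = 0
x = 14 or x = 10, giving (14, −2) and (10, −10).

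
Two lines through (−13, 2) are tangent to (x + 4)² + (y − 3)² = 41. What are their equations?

5x − 4y = −73 and 4x + 5y = −42

Write the tangent as mx − y + (2 − m·(−13)) = 0 and set its distance from the centre to √41:
[m·(9) − (1)]² = 41(m² + 1)
20m² − 9m − 20 = 0, so m = 5/4 or m = −4/5.
Through (−13, 2) these give 5x − 4y = −73 and 4x + 5y = −42.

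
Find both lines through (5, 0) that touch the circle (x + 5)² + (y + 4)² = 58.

7x − 3y = 35 and 3x + 7y = 15

Let a tangent through (5, 0) have slope m. Its distance from (−5, −4) must equal √58:
(−10m − (−4))² = 58(m² + 1)
21m² − 40m − 21 = 0, so m = 7/3 or m = −3/7.
Through (5, 0) these give 7x − 3y = 35 and 3x + 7y = 15.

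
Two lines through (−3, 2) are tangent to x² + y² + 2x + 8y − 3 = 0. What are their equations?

2x − y = −8 and x + 2y = 1

A line y − (2) = m(x − (−3)) is tangent when its distance from (−1, −4) is 2√5:
[m·(2) − (−6)]² = 20(m² + 1)
2m² − 3m − 2 = 0, so m = 2 or m = −1/2.
Through (−3, 2) these give 2x − y = −8 and x + 2y = 1.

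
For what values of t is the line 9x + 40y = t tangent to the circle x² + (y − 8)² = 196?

t = −254 or t = 894

For a tangent, require d(centre, line) = r = 14.
|9·0 + 40·8 − t| / √1681 = 14
|t − (320)| = 14·41, so t = 894 or t = −254.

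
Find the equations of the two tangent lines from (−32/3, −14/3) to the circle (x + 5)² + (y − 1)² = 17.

4x − y = −38 and x − 4y = 8

Write the tangent as mx − y + (−14/3 − m·(−32/3)) = 0 and set its distance from the centre to √17:
[m·(17/3) − (17/3)]² = 17(m² + 1)
4m² − 17m + 4 = 0, so m = 4 or m = 1/4.
With m = 4: 4x − y = −38. With m = 1/4: x − 4y = 8.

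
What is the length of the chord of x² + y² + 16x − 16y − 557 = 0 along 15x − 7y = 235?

The distance from (−8, 8) to the line is 411/√274, and r² = 685.
Half the chord is √(r² − d²) = √(137/2), so the full chord is √274.

√274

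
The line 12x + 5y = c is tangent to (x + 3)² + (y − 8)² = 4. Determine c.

Tangency holds when the distance from the centre (−3, 8) to the line equals the radius 2:
|12·(−3) + 5·8 − c| / √169 = 2
|c − (4)| = 2·13, so c = 30 or c = −22.

c = −22 or c = 30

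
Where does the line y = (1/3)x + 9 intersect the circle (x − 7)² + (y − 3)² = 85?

From the line, y = (27 + x)/3. Substituting:
10x² − 90x = 0  ⟹  x² − 9x = 0
x = 9 or x = 0, giving (9, 12) and (0, 9).

(0, 9) and (9, 12)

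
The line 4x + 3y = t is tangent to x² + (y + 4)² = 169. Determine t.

Tangency holds when the distance from the centre (0, −4) to the line equals the radius 13:
|4·0 + 3·(−4) − t| / √25 = 13
|t − (−12)| = 13·5, so t = 53 or t = −77.

t = −77 or t = 53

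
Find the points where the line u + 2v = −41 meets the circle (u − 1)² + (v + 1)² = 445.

Express v = (−41 − u)/2 and substitute into the circle:
5u² + 70u − 255 = 0  ⟹  u² + 14u − 51 = 0
u = 3 or u = −17, giving (3, −22) and (−17, −12).

(−17, −12) and (3, −22)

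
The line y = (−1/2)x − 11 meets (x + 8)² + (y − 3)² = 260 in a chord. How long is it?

12√5

From the line, y = (−22 − x)/2. Substituting:
5x² + 120x = 0  ⟹  x² + 24x = 0
x = 0 or x = −24, giving (0, −11) and (−24, 1).
|(0, −11) − (−24, 1)| = √((24)² + (−12)²) = 12√5.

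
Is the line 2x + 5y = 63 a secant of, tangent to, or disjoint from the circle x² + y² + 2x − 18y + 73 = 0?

Substituting the line into the circle gives 29x² − 22x + 124 = 0.
Δ = 484 − 14384 = −13900.
No real roots: the line does not meet the circle.

disjoint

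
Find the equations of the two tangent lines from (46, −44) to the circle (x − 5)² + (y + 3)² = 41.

Write the tangent as mx − y + (−44 − m·(46)) = 0 and set its distance from the centre to √41:
(−41m − (41))² = 41(m² + 1)
20m² + 41m + 20 = 0, so m = −4/5 or m = −5/4.
Through (46, −44) these give 4x + 5y = −36 and 5x + 4y = 54.

4x + 5y = −36 and 5x + 4y = 54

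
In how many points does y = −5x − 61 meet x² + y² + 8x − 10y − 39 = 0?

0

d² = (5·(−4) + 1·5 − (−61))²/26 = 1058/13; r² = 80.
Since d² > r², the line lies outside the circle.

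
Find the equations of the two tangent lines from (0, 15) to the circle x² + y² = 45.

2x + y = 15 and 2x − y = −15

A line y − (15) = m(x − (0)) is tangent when its distance from (0, 0) is 3√5:
[m·(0) − (−15)]² = 45(m² + 1)
m² − 4 = 0, so m = −2 or m = 2.
Through (0, 15) these give 2x + y = 15 and 2x − y = −15.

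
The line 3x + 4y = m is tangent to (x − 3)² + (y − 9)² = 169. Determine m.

m = −20 or m = 110

Tangency holds when the distance from the centre (3, 9) to the line equals the radius 13:
|3·3 + 4·9 − m| / √25 = 13
|m − (45)| = 13·5, so m = 110 or m = −20.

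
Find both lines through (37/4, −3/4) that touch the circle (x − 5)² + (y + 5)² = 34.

3x + 5y = 24 and 5x + 3y = 44

A line y − (−3/4) = m(x − (37/4)) is tangent when its distance from (5, −5) is √34:
[m·(−17/4) − (−17/4)]² = 34(m² + 1)
15m² + 34m + 15 = 0, so m = −3/5 or m = −5/3.
Through (37/4, −3/4) these give 3x + 5y = 24 and 5x + 3y = 44.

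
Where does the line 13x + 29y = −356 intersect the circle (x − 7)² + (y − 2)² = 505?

Express y = (−356 − 13x)/29 and substitute into the circle:
1010x² − 1010x − 212100 = 0  ⟹  x² − x − 210 = 0
x = 15 or x = −14, giving (15, −19) and (−14, −6).

(−14, −6) and (15, −19)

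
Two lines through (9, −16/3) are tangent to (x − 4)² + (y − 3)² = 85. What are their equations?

Let a tangent through (9, −16/3) have slope m. Its distance from (4, 3) must equal √85:
[m·(−5) − (25/3)]² = 85(m² + 1)
54m² − 75m + 14 = 0, so m = 7/6 or m = 2/9.
Through (9, −16/3) these give 7x − 6y = 95 and 2x − 9y = 66.

7x − 6y = 95 and 2x − 9y = 66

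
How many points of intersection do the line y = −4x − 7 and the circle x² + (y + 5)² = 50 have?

2

Substituting the line into the circle gives 17x² + 16x − 46 = 0.
Discriminant = (16)² − 4·17·(−46) = 3384 > 0.
Two real roots: the line is a secant.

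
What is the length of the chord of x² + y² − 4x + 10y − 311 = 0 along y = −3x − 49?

6√10

The distance from (2, −5) to the line is 50/√10, and r² = 340.
Chord = 2√(r² − d²) = 2·√(90) = 6√10.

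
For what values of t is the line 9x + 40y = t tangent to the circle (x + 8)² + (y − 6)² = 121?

t = −283 or t = 619

Tangency holds when the distance from the centre (−8, 6) to the line equals the radius 11:
|9·(−8) + 40·6 − t| / √1681 = 11
|t − (168)| = 11·41, so t = 619 or t = −283.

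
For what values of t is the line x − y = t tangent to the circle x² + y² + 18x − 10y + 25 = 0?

t = −14 ± 9√2

Tangency holds when the distance from the centre (−9, 5) to the line equals the radius 9:
|1·(−9) − 1·5 − t| / √2 = 9
|t − (−14)| = 9√2.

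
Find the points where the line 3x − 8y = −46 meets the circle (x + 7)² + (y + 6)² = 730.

(−34, −7) and (14, 11)

From the line, y = (46 + 3x)/8. Substituting:
73x² + 1460x − 34748 = 0  ⟹  x² + 20x − 476 = 0
x = 14 or x = −34, giving (14, 11) and (−34, −7).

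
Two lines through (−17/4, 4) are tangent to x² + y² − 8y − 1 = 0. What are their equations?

4x + y = −13 and 4x − y = −21

Let a tangent through (−17/4, 4) have slope m. Its distance from (0, 4) must equal √17:
(17/4m − (0))² = 17(m² + 1)
m² − 16 = 0, so m = −4 or m = 4.
With m = −4: 4x + y = −13. With m = 4: 4x − y = −21.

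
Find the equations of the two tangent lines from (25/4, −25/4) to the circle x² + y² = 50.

Let a tangent through (25/4, −25/4) have slope m. Its distance from (0, 0) must equal 5√2:
(−25/4m − (25/4))² = 50(m² + 1)
7m² − 50m + 7 = 0, so m = 1/7 or m = 7.
Through (25/4, −25/4) these give x − 7y = 50 and 7x − y = 50.

x − 7y = 50 and 7x − y = 50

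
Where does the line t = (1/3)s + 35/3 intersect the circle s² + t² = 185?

(−11, 8) and (4, 13)

Express t = (35 + s)/3 and substitute into the circle:
10s² + 70s − 440 = 0  ⟹  s² + 7s − 44 = 0
s = 4 or s = −11, giving (4, 13) and (−11, 8).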